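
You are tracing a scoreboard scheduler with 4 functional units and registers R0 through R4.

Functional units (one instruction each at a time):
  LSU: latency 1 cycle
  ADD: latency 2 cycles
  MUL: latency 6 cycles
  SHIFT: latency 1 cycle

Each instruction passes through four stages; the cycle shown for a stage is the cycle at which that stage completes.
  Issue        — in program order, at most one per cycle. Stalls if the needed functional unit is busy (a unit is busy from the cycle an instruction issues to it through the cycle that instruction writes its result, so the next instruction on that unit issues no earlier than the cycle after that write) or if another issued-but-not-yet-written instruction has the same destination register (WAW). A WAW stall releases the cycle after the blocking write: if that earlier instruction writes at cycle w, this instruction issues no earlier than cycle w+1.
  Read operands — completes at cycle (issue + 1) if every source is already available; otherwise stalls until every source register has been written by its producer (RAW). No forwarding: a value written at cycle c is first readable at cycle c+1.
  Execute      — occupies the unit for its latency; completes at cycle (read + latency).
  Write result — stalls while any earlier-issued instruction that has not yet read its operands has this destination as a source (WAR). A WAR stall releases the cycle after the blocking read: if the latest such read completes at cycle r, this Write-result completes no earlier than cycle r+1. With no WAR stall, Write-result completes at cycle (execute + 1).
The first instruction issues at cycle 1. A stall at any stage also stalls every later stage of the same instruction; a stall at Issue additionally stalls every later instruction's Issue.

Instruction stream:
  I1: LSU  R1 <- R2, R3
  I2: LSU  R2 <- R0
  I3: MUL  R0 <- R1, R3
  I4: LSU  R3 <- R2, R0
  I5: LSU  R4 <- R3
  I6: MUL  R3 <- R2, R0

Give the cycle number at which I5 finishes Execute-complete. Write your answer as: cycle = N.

cycle = 20

I1  is:1  ro:2  ex:3  wr:4
I2  is:5  ro:6  ex:7  wr:8  — struct: LSU busy until I1 writes@4
I3  is:6  ro:7  ex:13  wr:14
I4  is:9  ro:15  ex:16  wr:17  — struct: LSU busy until I2 writes@8, RAW R0: wait I3 write@14
I5  is:18  ro:19  ex:20  wr:21  — struct: LSU busy until I4 writes@17
I6  is:19  ro:20  ex:26  wr:27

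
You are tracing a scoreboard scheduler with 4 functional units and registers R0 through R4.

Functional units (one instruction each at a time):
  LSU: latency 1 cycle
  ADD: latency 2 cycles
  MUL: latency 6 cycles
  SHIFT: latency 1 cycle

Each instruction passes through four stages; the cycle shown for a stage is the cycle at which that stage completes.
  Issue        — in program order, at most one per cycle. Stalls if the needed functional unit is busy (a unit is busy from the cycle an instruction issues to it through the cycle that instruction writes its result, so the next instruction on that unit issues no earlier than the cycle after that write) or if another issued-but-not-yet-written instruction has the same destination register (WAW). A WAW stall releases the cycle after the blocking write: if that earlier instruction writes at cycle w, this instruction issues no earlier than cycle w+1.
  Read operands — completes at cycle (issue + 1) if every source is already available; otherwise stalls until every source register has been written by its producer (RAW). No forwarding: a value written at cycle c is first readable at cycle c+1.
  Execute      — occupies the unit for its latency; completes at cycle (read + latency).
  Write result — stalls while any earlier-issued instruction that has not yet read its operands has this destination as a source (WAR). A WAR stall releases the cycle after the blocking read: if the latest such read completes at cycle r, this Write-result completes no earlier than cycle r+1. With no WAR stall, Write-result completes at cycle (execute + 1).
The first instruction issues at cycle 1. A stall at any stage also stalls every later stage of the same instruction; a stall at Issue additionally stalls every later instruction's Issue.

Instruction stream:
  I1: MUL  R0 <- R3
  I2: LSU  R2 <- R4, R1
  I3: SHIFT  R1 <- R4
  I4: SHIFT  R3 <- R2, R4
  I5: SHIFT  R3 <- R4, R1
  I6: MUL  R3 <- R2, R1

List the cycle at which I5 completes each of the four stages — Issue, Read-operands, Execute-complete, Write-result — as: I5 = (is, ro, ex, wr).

I5 = (11, 12, 13, 14)

I1  is:1  ro:2  ex:8  wr:9
I2  is:2  ro:3  ex:4  wr:5
I3  is:3  ro:4  ex:5  wr:6
I4  is:7  ro:8  ex:9  wr:10  — struct: SHIFT busy until I3 writes@6
I5  is:11  ro:12  ex:13  wr:14  — struct: SHIFT busy until I4 writes@10
I6  is:15  ro:16  ex:22  wr:23  — WAW R3: wait I5 write@14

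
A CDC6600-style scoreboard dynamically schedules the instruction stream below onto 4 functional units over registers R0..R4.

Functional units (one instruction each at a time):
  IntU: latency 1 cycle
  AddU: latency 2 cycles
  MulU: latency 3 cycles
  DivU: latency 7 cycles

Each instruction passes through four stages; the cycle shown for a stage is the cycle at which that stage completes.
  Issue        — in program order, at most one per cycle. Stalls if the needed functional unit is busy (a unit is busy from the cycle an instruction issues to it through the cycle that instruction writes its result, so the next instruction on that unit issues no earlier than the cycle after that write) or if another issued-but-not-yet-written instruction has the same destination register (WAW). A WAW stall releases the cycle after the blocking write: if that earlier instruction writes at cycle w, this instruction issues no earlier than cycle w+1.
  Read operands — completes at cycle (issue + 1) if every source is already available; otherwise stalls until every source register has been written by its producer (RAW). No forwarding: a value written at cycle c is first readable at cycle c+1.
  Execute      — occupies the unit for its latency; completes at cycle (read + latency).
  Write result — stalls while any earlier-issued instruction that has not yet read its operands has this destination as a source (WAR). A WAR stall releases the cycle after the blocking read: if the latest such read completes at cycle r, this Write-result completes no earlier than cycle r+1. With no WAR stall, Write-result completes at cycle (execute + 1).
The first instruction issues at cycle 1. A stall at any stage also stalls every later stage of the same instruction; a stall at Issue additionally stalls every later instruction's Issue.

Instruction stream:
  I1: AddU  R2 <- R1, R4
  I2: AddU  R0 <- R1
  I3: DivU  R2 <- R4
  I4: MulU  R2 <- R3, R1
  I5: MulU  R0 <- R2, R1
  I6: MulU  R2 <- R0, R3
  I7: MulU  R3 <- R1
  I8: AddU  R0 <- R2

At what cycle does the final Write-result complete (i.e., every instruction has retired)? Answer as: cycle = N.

I1 -> (1, 2, 4, 5)
I2 -> (6, 7, 9, 10)  // struct: AddU busy until I1 writes@5
I3 -> (7, 8, 15, 16)
I4 -> (17, 18, 21, 22)  // WAW R2: wait I3 write@16
I5 -> (23, 24, 27, 28)  // struct: MulU busy until I4 writes@22
I6 -> (29, 30, 33, 34)  // struct: MulU busy until I5 writes@28
I7 -> (35, 36, 39, 40)  // struct: MulU busy until I6 writes@34
I8 -> (36, 37, 39, 40)

cycle = 40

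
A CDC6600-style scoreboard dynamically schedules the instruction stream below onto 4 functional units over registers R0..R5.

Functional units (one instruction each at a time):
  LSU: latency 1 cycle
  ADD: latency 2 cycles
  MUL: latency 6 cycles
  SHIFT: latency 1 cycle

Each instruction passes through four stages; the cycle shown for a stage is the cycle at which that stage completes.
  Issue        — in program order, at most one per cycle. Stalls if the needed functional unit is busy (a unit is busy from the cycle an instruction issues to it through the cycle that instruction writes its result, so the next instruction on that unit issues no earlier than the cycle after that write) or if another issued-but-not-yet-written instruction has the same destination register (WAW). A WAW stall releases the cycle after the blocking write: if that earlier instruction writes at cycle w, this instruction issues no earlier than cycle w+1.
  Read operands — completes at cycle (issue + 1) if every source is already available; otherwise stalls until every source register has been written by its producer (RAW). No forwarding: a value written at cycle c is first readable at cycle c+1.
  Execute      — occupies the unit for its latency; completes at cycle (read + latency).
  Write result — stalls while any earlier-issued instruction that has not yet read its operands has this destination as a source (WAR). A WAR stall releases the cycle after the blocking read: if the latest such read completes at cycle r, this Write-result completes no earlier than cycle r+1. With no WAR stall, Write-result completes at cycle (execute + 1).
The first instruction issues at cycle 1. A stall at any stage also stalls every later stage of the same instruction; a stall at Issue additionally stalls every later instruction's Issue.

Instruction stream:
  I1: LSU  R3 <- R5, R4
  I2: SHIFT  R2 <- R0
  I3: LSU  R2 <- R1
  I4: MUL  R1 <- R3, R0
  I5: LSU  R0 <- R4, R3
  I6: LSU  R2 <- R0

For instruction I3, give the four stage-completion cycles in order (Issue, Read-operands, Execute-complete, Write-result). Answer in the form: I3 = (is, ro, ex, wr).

I3 = (6, 7, 8, 9)

I1  is:1  ro:2  ex:3  wr:4
I2  is:2  ro:3  ex:4  wr:5
I3  is:6  ro:7  ex:8  wr:9  — WAW R2: wait I2 write@5
I4  is:7  ro:8  ex:14  wr:15
I5  is:10  ro:11  ex:12  wr:13  — struct: LSU busy until I3 writes@9
I6  is:14  ro:15  ex:16  wr:17  — struct: LSU busy until I5 writes@13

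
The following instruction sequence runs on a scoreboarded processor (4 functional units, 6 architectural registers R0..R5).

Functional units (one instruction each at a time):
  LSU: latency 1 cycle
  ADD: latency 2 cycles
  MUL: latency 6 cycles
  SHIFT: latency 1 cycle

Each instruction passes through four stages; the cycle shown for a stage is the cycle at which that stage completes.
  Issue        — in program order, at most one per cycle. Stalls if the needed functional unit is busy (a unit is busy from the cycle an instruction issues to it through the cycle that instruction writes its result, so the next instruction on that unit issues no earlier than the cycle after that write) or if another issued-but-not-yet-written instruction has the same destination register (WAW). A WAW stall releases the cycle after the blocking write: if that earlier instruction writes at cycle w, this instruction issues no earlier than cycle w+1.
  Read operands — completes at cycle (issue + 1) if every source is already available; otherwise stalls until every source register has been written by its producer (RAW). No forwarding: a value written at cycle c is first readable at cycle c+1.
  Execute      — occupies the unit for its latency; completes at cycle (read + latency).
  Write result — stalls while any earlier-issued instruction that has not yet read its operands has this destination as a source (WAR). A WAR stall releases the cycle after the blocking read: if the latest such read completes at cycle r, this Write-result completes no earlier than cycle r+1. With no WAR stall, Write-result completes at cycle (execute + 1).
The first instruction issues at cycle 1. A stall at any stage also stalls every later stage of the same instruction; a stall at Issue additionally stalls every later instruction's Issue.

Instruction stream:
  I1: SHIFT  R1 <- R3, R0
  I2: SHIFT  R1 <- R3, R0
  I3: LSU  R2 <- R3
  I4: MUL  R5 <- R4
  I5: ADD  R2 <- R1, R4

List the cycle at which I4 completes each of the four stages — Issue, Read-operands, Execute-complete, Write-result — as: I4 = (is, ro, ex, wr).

I4 = (7, 8, 14, 15)

I1: IS=1 RO=2 EX=3 WR=4
I2: IS=5 RO=6 EX=7 WR=8  [struct: SHIFT busy until I1 writes@4]
I3: IS=6 RO=7 EX=8 WR=9
I4: IS=7 RO=8 EX=14 WR=15
I5: IS=10 RO=11 EX=13 WR=14  [WAW R2: wait I3 write@9]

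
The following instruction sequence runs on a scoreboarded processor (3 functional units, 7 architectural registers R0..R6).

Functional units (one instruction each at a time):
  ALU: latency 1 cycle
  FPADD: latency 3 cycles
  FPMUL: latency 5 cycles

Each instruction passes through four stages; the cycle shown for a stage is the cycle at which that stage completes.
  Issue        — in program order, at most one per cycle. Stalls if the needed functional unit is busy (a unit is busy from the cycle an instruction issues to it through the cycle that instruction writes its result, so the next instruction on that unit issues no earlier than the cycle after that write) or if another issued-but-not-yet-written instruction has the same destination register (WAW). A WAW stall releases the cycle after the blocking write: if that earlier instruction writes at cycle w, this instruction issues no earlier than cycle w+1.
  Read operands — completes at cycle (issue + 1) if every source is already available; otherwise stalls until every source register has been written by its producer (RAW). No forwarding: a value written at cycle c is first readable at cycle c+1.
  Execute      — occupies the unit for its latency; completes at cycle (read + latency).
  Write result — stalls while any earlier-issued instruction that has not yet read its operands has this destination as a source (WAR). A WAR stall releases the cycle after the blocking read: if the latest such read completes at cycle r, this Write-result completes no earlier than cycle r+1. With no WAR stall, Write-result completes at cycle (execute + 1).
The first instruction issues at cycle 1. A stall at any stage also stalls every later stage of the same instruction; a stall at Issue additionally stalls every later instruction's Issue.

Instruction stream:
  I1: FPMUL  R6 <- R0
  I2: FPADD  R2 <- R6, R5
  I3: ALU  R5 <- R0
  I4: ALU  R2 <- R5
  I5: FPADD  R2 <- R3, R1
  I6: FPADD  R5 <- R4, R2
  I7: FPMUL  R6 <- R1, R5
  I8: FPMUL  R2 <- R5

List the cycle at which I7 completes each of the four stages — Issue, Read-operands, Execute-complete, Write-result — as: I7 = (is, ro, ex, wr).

I7 = (25, 30, 35, 36)

I1: IS=1 RO=2 EX=7 WR=8
I2: IS=2 RO=9 EX=12 WR=13  [RAW R6: wait I1 write@8]
I3: IS=3 RO=4 EX=5 WR=10  [WAR R5: wait I2 read@9]
I4: IS=14 RO=15 EX=16 WR=17  [WAW R2: wait I2 write@13]
I5: IS=18 RO=19 EX=22 WR=23  [WAW R2: wait I4 write@17]
I6: IS=24 RO=25 EX=28 WR=29  [struct: FPADD busy until I5 writes@23]
I7: IS=25 RO=30 EX=35 WR=36  [RAW R5: wait I6 write@29]
I8: IS=37 RO=38 EX=43 WR=44  [struct: FPMUL busy until I7 writes@36]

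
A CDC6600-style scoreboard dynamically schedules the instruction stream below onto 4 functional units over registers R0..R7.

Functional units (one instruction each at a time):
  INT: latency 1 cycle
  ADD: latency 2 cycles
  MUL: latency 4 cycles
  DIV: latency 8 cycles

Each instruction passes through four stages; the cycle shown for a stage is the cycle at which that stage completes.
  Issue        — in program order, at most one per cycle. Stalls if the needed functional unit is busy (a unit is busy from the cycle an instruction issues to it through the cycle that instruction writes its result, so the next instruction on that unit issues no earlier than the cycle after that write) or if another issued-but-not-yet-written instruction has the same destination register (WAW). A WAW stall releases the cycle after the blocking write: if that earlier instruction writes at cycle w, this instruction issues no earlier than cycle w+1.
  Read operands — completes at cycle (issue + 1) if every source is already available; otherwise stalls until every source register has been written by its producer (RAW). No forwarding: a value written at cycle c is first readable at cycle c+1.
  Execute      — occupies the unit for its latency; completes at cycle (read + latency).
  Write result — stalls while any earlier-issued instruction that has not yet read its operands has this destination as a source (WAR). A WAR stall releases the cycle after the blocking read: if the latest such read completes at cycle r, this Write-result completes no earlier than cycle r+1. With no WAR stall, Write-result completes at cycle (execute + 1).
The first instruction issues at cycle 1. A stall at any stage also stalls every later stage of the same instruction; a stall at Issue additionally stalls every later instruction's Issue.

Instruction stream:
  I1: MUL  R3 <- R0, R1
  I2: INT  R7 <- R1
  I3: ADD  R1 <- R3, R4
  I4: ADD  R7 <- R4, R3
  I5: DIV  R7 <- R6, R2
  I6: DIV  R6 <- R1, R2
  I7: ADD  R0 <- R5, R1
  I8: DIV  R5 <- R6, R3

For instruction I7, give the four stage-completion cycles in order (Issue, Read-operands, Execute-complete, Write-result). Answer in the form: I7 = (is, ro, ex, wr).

I7 = (29, 30, 32, 33)

I1: IS=1 RO=2 EX=6 WR=7
I2: IS=2 RO=3 EX=4 WR=5
I3: IS=3 RO=8 EX=10 WR=11  [RAW R3: wait I1 write@7]
I4: IS=12 RO=13 EX=15 WR=16  [struct: ADD busy until I3 writes@11]
I5: IS=17 RO=18 EX=26 WR=27  [WAW R7: wait I4 write@16]
I6: IS=28 RO=29 EX=37 WR=38  [struct: DIV busy until I5 writes@27]
I7: IS=29 RO=30 EX=32 WR=33
I8: IS=39 RO=40 EX=48 WR=49  [struct: DIV busy until I6 writes@38]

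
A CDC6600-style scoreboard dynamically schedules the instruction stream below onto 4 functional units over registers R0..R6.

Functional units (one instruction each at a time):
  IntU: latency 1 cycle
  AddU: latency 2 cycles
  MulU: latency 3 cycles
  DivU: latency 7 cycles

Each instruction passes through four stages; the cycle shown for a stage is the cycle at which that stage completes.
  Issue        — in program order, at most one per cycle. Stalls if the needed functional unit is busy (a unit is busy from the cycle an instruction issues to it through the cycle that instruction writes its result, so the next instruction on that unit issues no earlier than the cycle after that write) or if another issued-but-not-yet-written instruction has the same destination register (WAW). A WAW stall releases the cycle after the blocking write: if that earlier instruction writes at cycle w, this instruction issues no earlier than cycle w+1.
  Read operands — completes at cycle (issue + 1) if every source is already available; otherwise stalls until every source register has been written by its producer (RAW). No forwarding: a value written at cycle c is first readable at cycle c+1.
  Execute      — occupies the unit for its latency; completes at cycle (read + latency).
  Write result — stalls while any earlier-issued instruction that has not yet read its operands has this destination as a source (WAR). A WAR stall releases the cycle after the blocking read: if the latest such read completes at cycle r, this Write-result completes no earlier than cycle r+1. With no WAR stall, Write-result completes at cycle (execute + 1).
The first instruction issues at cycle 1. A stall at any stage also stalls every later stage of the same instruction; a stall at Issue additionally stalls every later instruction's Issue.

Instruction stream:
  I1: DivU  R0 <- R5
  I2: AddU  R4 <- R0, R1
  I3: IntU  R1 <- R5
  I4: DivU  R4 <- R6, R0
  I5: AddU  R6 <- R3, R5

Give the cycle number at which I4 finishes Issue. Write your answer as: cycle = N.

1) issue 1, read 2, done 9, write 10
2) issue 2, read 11, done 13, write 14  <RAW R0: wait I1 write@10>
3) issue 3, read 4, done 5, write 12  <WAR R1: wait I2 read@11>
4) issue 15, read 16, done 23, write 24  <WAW R4: wait I2 write@14>
5) issue 16, read 17, done 19, write 20

cycle = 15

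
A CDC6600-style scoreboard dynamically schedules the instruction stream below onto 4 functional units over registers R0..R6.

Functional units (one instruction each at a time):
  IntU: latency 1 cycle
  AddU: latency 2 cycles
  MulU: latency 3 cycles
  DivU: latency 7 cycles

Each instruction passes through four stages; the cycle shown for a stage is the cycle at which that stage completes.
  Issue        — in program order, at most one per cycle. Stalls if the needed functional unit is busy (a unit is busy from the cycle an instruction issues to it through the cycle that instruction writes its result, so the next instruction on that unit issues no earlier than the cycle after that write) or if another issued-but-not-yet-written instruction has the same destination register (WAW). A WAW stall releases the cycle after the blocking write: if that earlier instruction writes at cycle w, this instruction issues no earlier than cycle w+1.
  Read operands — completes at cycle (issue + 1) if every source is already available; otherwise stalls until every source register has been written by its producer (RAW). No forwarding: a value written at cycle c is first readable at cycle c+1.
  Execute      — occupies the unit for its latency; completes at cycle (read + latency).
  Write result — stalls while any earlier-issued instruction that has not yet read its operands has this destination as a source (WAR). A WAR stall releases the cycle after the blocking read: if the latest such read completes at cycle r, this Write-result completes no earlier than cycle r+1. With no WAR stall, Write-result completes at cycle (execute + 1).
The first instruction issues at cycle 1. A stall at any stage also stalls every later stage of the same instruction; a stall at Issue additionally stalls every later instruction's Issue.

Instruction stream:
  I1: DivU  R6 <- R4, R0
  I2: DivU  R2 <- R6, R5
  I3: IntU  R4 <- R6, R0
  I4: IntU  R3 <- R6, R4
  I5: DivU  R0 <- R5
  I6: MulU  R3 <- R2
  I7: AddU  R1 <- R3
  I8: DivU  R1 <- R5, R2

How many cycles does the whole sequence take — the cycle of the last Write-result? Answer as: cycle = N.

I1: IS=1 RO=2 EX=9 WR=10
I2: IS=11 RO=12 EX=19 WR=20  [struct: DivU busy until I1 writes@10]
I3: IS=12 RO=13 EX=14 WR=15
I4: IS=16 RO=17 EX=18 WR=19  [struct: IntU busy until I3 writes@15]
I5: IS=21 RO=22 EX=29 WR=30  [struct: DivU busy until I2 writes@20]
I6: IS=22 RO=23 EX=26 WR=27
I7: IS=23 RO=28 EX=30 WR=31  [RAW R3: wait I6 write@27]
I8: IS=32 RO=33 EX=40 WR=41  [WAW R1: wait I7 write@31]

cycle = 41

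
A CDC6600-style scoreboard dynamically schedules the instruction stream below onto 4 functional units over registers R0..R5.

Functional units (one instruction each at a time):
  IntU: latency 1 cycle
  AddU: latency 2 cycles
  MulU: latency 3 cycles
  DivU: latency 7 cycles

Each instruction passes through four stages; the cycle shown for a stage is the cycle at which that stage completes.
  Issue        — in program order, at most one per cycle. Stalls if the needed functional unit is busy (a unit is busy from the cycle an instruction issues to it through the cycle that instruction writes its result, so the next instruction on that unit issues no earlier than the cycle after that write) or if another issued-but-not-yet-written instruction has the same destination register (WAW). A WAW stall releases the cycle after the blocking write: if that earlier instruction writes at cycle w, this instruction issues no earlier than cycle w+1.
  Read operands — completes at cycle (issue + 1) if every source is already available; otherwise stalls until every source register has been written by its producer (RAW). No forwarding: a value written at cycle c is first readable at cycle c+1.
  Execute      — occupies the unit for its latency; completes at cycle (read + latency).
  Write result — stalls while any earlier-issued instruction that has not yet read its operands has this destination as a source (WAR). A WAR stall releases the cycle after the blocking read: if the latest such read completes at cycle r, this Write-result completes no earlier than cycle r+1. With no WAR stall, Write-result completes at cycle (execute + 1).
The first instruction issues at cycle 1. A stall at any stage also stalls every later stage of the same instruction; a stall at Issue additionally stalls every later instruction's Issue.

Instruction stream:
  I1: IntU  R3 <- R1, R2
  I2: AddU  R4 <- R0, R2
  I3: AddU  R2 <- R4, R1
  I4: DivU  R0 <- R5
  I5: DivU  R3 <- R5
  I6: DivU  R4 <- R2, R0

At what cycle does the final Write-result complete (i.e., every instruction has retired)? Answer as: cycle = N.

[1] I1→IntU
[2] I1 RO | I2→AddU
[3] I1 EX | I2 RO
[4] I1 WR R3
[5] I2 EX
[6] I2 WR R4
[7] I3→AddU
[8] I3 RO | I4→DivU
[9] I4 RO
[10] I3 EX
[11] I3 WR R2
[16] I4 EX
[17] I4 WR R0
[18] I5→DivU
[19] I5 RO
[26] I5 EX
[27] I5 WR R3
[28] I6→DivU
[29] I6 RO
[36] I6 EX
[37] I6 WR R4

cycle = 37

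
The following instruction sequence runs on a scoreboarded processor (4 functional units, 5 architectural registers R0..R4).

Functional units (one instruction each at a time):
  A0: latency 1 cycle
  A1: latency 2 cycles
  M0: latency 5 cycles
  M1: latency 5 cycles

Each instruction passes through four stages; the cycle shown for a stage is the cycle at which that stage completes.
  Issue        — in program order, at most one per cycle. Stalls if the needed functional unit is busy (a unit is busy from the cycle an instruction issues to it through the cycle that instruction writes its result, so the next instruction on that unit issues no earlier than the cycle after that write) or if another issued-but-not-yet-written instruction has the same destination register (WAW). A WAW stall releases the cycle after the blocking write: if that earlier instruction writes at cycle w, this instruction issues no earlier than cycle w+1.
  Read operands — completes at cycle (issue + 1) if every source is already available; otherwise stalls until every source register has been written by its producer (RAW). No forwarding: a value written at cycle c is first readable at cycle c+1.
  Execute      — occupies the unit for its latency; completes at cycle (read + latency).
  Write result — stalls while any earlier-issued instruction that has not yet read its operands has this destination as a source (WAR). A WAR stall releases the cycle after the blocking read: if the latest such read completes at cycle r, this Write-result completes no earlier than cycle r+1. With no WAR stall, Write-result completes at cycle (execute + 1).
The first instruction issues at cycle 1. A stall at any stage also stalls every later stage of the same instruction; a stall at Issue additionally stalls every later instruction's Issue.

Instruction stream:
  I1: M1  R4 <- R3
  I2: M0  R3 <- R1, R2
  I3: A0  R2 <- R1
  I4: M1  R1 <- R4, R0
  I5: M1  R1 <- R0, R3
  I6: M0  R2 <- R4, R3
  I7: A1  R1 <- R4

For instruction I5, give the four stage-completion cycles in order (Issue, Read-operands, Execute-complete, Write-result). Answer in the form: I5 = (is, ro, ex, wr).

I5 = (17, 18, 23, 24)

[1] I1 dispatched to M1
[2] I1 operands ready, I2 dispatched to M0
[3] I2 operands ready, I3 dispatched to A0
[4] I3 operands ready
[5] I3 complete
[6] R2←I3
[7] I1 complete
[8] R4←I1, I2 complete
[9] R3←I2, I4 dispatched to M1
[10] I4 operands ready
[15] I4 complete
[16] R1←I4
[17] I5 dispatched to M1
[18] I5 operands ready, I6 dispatched to M0
[19] I6 operands ready
[23] I5 complete
[24] R1←I5, I6 complete
[25] R2←I6, I7 dispatched to A1
[26] I7 operands ready
[28] I7 complete
[29] R1←I7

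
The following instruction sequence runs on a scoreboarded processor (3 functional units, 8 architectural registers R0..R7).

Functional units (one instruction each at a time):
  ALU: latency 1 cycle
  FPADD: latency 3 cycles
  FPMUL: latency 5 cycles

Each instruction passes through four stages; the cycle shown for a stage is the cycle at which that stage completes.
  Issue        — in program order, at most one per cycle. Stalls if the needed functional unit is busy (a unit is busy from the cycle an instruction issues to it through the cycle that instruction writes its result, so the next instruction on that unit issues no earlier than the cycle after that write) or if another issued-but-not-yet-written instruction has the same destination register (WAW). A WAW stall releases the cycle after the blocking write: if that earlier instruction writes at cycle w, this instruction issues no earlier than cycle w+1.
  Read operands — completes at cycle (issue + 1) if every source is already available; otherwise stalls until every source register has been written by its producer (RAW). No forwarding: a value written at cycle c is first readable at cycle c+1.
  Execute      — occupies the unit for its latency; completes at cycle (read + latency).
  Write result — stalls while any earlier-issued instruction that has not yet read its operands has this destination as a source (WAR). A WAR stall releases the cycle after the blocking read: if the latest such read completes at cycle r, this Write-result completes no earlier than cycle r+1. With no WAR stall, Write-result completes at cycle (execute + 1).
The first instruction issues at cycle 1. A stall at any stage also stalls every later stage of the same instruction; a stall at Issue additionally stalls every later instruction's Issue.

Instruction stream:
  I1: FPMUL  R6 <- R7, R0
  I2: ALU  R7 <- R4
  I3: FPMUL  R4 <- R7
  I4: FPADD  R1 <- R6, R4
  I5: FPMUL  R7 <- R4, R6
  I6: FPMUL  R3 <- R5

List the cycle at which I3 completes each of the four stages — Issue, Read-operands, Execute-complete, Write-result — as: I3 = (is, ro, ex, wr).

I3 = (9, 10, 15, 16)

[1] I1 issues→FPMUL
[2] I1 reads; I2 issues→ALU
[3] I2 reads
[4] I2 exec-done
[5] I2 writes R7
[7] I1 exec-done
[8] I1 writes R6
[9] I3 issues→FPMUL
[10] I3 reads; I4 issues→FPADD
[15] I3 exec-done
[16] I3 writes R4
[17] I4 reads; I5 issues→FPMUL
[18] I5 reads
[20] I4 exec-done
[21] I4 writes R1
[23] I5 exec-done
[24] I5 writes R7
[25] I6 issues→FPMUL
[26] I6 reads
[31] I6 exec-done
[32] I6 writes R3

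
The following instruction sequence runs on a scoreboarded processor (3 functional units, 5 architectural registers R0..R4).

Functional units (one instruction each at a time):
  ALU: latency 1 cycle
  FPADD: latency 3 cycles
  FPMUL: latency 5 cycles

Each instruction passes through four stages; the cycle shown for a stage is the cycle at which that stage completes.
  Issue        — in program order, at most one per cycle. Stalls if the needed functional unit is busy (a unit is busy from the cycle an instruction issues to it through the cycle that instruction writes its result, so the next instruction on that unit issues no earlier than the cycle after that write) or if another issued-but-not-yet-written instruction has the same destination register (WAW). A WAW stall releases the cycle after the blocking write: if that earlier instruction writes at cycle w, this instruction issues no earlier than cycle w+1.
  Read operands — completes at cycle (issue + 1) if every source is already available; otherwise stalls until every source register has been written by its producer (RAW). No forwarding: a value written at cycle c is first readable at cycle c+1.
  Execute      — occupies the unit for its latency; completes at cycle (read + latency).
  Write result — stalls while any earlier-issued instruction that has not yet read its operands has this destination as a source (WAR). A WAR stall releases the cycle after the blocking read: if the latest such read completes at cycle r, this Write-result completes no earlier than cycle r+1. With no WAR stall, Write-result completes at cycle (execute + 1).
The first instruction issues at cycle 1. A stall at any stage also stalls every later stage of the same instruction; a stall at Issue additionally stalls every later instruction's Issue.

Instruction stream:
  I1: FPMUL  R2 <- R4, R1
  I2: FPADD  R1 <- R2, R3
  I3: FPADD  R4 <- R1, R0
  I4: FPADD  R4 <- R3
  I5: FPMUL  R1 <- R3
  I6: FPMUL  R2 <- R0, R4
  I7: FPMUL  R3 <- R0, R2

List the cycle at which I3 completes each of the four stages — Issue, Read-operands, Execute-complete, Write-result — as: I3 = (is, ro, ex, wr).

I3 = (14, 15, 18, 19)

1) issue 1, read 2, done 7, write 8
2) issue 2, read 9, done 12, write 13  <RAW R2: wait I1 write@8>
3) issue 14, read 15, done 18, write 19  <struct: FPADD busy until I2 writes@13>
4) issue 20, read 21, done 24, write 25  <struct: FPADD busy until I3 writes@19>
5) issue 21, read 22, done 27, write 28
6) issue 29, read 30, done 35, write 36  <struct: FPMUL busy until I5 writes@28>
7) issue 37, read 38, done 43, write 44  <struct: FPMUL busy until I6 writes@36>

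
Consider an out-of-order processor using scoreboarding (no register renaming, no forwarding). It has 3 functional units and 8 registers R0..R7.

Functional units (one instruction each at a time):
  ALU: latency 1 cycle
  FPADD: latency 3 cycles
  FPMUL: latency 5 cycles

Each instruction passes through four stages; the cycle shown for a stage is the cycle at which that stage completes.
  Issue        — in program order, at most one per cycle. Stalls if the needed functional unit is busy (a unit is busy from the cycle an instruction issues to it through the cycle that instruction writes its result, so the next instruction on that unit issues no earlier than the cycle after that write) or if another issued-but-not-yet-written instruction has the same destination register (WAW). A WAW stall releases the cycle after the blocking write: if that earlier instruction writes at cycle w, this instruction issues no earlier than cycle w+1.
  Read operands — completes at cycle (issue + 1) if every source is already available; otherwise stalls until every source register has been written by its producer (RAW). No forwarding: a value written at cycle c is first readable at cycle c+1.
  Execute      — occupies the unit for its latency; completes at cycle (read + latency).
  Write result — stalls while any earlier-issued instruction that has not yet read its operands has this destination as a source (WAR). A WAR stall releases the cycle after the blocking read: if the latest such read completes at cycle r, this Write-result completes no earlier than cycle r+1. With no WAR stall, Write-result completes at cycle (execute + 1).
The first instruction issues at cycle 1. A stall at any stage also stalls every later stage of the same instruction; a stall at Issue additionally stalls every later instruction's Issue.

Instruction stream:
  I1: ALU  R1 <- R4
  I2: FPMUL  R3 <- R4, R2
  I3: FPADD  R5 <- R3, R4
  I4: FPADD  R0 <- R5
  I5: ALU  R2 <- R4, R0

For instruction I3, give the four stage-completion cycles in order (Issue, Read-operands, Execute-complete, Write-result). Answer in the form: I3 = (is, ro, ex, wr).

1) issue 1, read 2, done 3, write 4
2) issue 2, read 3, done 8, write 9
3) issue 3, read 10, done 13, write 14  <RAW R3: wait I2 write@9>
4) issue 15, read 16, done 19, write 20  <struct: FPADD busy until I3 writes@14>
5) issue 16, read 21, done 22, write 23  <RAW R0: wait I4 write@20>

I3 = (3, 10, 13, 14)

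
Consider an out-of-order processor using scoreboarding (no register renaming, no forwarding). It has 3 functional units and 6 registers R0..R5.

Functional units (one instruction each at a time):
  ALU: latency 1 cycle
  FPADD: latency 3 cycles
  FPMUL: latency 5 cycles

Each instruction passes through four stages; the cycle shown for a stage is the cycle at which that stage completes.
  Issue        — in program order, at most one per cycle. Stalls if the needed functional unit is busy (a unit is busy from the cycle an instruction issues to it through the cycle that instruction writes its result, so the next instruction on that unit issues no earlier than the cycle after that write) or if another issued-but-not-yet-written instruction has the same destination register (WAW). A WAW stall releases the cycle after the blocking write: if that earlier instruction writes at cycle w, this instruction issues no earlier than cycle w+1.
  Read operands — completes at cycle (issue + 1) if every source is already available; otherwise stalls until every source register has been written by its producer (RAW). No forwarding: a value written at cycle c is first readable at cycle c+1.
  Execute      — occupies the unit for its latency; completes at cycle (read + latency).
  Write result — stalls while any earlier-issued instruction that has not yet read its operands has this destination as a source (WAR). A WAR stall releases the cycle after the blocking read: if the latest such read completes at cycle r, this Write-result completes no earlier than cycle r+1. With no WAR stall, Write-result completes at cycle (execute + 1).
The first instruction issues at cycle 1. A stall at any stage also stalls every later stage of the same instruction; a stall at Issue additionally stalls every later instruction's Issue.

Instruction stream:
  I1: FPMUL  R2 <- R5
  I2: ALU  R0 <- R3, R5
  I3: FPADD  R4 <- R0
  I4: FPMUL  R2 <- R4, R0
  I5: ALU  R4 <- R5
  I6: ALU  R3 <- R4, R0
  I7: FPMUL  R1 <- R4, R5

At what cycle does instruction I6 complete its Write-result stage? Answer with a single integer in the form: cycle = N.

cycle 1: issue I1 (FPMUL)
cycle 2: I1 read-ops; issue I2 (ALU)
cycle 3: I2 read-ops; issue I3 (FPADD)
cycle 4: I2 finished on ALU
cycle 5: I2→R0
cycle 6: I3 read-ops
cycle 7: I1 finished on FPMUL
cycle 8: I1→R2
cycle 9: I3 finished on FPADD; issue I4 (FPMUL)
cycle 10: I3→R4
cycle 11: I4 read-ops; issue I5 (ALU)
cycle 12: I5 read-ops
cycle 13: I5 finished on ALU
cycle 14: I5→R4
cycle 15: issue I6 (ALU)
cycle 16: I4 finished on FPMUL; I6 read-ops
cycle 17: I4→R2; I6 finished on ALU
cycle 18: I6→R3; issue I7 (FPMUL)
cycle 19: I7 read-ops
cycle 24: I7 finished on FPMUL
cycle 25: I7→R1

cycle = 18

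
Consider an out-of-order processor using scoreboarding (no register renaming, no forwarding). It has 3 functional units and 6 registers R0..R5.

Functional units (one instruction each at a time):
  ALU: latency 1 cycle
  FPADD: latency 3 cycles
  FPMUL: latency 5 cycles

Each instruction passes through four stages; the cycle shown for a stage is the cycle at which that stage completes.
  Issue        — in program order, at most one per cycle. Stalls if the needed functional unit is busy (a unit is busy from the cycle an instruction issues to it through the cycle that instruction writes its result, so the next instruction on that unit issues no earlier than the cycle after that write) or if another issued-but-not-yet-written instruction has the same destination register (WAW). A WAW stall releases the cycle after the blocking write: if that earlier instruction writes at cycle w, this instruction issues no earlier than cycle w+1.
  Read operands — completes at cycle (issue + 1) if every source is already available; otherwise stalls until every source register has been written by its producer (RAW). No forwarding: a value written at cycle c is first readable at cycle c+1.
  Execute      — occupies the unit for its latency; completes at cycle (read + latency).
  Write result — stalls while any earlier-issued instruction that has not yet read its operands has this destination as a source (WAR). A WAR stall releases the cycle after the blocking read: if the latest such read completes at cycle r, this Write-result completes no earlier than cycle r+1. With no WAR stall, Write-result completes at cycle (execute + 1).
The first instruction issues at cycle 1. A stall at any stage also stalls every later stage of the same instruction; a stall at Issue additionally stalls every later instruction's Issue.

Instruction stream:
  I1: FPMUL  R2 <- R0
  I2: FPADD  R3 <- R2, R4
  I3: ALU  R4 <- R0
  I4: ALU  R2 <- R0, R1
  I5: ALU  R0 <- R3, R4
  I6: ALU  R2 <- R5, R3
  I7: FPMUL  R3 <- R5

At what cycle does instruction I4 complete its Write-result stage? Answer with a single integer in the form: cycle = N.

I1: IS=1 RO=2 EX=7 WR=8
I2: IS=2 RO=9 EX=12 WR=13  [RAW R2: wait I1 write@8]
I3: IS=3 RO=4 EX=5 WR=10  [WAR R4: wait I2 read@9]
I4: IS=11 RO=12 EX=13 WR=14  [struct: ALU busy until I3 writes@10]
I5: IS=15 RO=16 EX=17 WR=18  [struct: ALU busy until I4 writes@14]
I6: IS=19 RO=20 EX=21 WR=22  [struct: ALU busy until I5 writes@18]
I7: IS=20 RO=21 EX=26 WR=27

cycle = 14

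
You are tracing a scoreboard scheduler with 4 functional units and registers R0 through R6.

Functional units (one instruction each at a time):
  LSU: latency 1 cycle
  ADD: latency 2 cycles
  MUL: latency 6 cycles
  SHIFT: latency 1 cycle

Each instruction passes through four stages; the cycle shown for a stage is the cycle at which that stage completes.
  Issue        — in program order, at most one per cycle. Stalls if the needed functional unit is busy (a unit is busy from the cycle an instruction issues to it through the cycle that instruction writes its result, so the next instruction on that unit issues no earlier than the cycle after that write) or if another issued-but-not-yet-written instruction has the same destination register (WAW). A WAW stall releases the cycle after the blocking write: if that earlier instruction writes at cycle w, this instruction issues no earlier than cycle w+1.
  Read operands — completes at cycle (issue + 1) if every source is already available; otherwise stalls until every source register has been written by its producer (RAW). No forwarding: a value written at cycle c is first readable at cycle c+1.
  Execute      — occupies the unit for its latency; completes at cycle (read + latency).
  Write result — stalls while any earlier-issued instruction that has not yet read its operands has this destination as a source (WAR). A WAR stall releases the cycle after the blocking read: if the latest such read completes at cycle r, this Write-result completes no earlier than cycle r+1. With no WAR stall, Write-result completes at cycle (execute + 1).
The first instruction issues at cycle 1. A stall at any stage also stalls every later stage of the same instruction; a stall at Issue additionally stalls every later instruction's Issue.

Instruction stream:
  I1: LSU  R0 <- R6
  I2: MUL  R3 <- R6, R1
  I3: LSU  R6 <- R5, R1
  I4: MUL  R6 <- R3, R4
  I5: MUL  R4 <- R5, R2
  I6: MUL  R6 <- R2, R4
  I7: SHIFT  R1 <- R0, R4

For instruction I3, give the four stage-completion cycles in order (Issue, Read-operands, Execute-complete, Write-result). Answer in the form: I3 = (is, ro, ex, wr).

I3 = (5, 6, 7, 8)

c1: I1 issues→LSU
c2: I1 reads, I2 issues→MUL
c3: I1 exec-done, I2 reads
c4: I1 writes R0
c5: I3 issues→LSU
c6: I3 reads
c7: I3 exec-done
c8: I3 writes R6
c9: I2 exec-done
c10: I2 writes R3
c11: I4 issues→MUL
c12: I4 reads
c18: I4 exec-done
c19: I4 writes R6
c20: I5 issues→MUL
c21: I5 reads
c27: I5 exec-done
c28: I5 writes R4
c29: I6 issues→MUL
c30: I6 reads, I7 issues→SHIFT
c31: I7 reads
c32: I7 exec-done
c33: I7 writes R1
c36: I6 exec-done
c37: I6 writes R6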